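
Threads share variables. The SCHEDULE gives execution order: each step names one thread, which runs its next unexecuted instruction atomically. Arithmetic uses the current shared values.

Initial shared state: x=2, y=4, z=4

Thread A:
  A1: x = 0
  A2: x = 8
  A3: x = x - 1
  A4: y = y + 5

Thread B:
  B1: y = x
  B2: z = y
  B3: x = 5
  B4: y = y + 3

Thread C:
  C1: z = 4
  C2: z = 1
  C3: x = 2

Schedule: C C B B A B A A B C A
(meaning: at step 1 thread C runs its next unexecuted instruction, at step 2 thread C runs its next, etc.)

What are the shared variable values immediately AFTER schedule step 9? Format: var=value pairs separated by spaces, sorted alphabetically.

Step 1: thread C executes C1 (z = 4). Shared: x=2 y=4 z=4. PCs: A@0 B@0 C@1
Step 2: thread C executes C2 (z = 1). Shared: x=2 y=4 z=1. PCs: A@0 B@0 C@2
Step 3: thread B executes B1 (y = x). Shared: x=2 y=2 z=1. PCs: A@0 B@1 C@2
Step 4: thread B executes B2 (z = y). Shared: x=2 y=2 z=2. PCs: A@0 B@2 C@2
Step 5: thread A executes A1 (x = 0). Shared: x=0 y=2 z=2. PCs: A@1 B@2 C@2
Step 6: thread B executes B3 (x = 5). Shared: x=5 y=2 z=2. PCs: A@1 B@3 C@2
Step 7: thread A executes A2 (x = 8). Shared: x=8 y=2 z=2. PCs: A@2 B@3 C@2
Step 8: thread A executes A3 (x = x - 1). Shared: x=7 y=2 z=2. PCs: A@3 B@3 C@2
Step 9: thread B executes B4 (y = y + 3). Shared: x=7 y=5 z=2. PCs: A@3 B@4 C@2

Answer: x=7 y=5 z=2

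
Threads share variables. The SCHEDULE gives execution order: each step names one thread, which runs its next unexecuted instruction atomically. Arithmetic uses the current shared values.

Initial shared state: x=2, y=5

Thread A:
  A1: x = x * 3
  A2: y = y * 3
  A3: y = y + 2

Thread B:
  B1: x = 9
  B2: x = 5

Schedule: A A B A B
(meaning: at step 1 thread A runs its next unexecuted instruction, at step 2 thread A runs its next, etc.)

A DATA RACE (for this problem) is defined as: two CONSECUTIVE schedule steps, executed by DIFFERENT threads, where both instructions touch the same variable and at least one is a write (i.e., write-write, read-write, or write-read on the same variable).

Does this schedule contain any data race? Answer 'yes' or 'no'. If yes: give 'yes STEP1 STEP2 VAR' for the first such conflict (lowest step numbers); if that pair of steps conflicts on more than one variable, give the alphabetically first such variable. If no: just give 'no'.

Answer: no

Derivation:
Steps 1,2: same thread (A). No race.
Steps 2,3: A(r=y,w=y) vs B(r=-,w=x). No conflict.
Steps 3,4: B(r=-,w=x) vs A(r=y,w=y). No conflict.
Steps 4,5: A(r=y,w=y) vs B(r=-,w=x). No conflict.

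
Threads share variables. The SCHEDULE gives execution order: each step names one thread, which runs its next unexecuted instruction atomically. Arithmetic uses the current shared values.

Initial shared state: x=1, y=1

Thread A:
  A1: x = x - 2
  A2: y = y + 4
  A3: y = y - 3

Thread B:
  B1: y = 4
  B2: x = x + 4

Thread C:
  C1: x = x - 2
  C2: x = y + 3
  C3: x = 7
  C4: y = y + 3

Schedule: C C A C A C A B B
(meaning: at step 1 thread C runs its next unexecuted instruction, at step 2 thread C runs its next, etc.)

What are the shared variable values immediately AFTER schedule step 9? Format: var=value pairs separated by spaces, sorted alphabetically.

Step 1: thread C executes C1 (x = x - 2). Shared: x=-1 y=1. PCs: A@0 B@0 C@1
Step 2: thread C executes C2 (x = y + 3). Shared: x=4 y=1. PCs: A@0 B@0 C@2
Step 3: thread A executes A1 (x = x - 2). Shared: x=2 y=1. PCs: A@1 B@0 C@2
Step 4: thread C executes C3 (x = 7). Shared: x=7 y=1. PCs: A@1 B@0 C@3
Step 5: thread A executes A2 (y = y + 4). Shared: x=7 y=5. PCs: A@2 B@0 C@3
Step 6: thread C executes C4 (y = y + 3). Shared: x=7 y=8. PCs: A@2 B@0 C@4
Step 7: thread A executes A3 (y = y - 3). Shared: x=7 y=5. PCs: A@3 B@0 C@4
Step 8: thread B executes B1 (y = 4). Shared: x=7 y=4. PCs: A@3 B@1 C@4
Step 9: thread B executes B2 (x = x + 4). Shared: x=11 y=4. PCs: A@3 B@2 C@4

Answer: x=11 y=4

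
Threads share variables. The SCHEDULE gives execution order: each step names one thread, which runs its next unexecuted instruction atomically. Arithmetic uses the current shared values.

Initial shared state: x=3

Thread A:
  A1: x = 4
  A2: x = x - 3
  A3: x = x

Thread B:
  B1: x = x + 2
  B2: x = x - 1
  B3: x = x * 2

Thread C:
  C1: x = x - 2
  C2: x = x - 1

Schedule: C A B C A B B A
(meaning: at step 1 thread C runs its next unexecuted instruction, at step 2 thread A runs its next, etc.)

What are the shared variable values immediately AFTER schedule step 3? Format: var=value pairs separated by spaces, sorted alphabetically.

Step 1: thread C executes C1 (x = x - 2). Shared: x=1. PCs: A@0 B@0 C@1
Step 2: thread A executes A1 (x = 4). Shared: x=4. PCs: A@1 B@0 C@1
Step 3: thread B executes B1 (x = x + 2). Shared: x=6. PCs: A@1 B@1 C@1

Answer: x=6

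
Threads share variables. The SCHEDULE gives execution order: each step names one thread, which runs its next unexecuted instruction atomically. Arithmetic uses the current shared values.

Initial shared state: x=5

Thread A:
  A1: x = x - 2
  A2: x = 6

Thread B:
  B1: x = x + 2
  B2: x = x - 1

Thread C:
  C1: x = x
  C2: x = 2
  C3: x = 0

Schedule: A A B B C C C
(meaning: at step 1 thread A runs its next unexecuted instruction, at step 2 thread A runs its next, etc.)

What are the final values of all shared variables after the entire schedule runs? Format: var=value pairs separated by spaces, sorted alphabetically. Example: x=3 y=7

Answer: x=0

Derivation:
Step 1: thread A executes A1 (x = x - 2). Shared: x=3. PCs: A@1 B@0 C@0
Step 2: thread A executes A2 (x = 6). Shared: x=6. PCs: A@2 B@0 C@0
Step 3: thread B executes B1 (x = x + 2). Shared: x=8. PCs: A@2 B@1 C@0
Step 4: thread B executes B2 (x = x - 1). Shared: x=7. PCs: A@2 B@2 C@0
Step 5: thread C executes C1 (x = x). Shared: x=7. PCs: A@2 B@2 C@1
Step 6: thread C executes C2 (x = 2). Shared: x=2. PCs: A@2 B@2 C@2
Step 7: thread C executes C3 (x = 0). Shared: x=0. PCs: A@2 B@2 C@3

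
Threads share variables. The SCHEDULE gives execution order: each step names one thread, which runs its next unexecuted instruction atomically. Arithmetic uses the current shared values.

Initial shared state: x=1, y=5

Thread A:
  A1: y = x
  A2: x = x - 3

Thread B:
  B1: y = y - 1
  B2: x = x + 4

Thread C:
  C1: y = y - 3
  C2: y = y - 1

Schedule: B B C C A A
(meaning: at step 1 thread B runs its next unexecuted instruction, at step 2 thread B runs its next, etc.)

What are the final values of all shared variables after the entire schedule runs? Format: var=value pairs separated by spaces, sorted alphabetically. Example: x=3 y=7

Step 1: thread B executes B1 (y = y - 1). Shared: x=1 y=4. PCs: A@0 B@1 C@0
Step 2: thread B executes B2 (x = x + 4). Shared: x=5 y=4. PCs: A@0 B@2 C@0
Step 3: thread C executes C1 (y = y - 3). Shared: x=5 y=1. PCs: A@0 B@2 C@1
Step 4: thread C executes C2 (y = y - 1). Shared: x=5 y=0. PCs: A@0 B@2 C@2
Step 5: thread A executes A1 (y = x). Shared: x=5 y=5. PCs: A@1 B@2 C@2
Step 6: thread A executes A2 (x = x - 3). Shared: x=2 y=5. PCs: A@2 B@2 C@2

Answer: x=2 y=5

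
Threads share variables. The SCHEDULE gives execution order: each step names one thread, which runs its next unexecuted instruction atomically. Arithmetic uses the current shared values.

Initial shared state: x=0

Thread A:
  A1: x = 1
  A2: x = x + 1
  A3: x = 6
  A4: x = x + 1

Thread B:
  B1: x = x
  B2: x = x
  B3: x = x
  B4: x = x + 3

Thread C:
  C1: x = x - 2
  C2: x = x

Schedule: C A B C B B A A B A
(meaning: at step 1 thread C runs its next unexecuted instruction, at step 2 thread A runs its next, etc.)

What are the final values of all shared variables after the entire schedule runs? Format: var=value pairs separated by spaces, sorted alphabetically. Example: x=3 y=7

Answer: x=10

Derivation:
Step 1: thread C executes C1 (x = x - 2). Shared: x=-2. PCs: A@0 B@0 C@1
Step 2: thread A executes A1 (x = 1). Shared: x=1. PCs: A@1 B@0 C@1
Step 3: thread B executes B1 (x = x). Shared: x=1. PCs: A@1 B@1 C@1
Step 4: thread C executes C2 (x = x). Shared: x=1. PCs: A@1 B@1 C@2
Step 5: thread B executes B2 (x = x). Shared: x=1. PCs: A@1 B@2 C@2
Step 6: thread B executes B3 (x = x). Shared: x=1. PCs: A@1 B@3 C@2
Step 7: thread A executes A2 (x = x + 1). Shared: x=2. PCs: A@2 B@3 C@2
Step 8: thread A executes A3 (x = 6). Shared: x=6. PCs: A@3 B@3 C@2
Step 9: thread B executes B4 (x = x + 3). Shared: x=9. PCs: A@3 B@4 C@2
Step 10: thread A executes A4 (x = x + 1). Shared: x=10. PCs: A@4 B@4 C@2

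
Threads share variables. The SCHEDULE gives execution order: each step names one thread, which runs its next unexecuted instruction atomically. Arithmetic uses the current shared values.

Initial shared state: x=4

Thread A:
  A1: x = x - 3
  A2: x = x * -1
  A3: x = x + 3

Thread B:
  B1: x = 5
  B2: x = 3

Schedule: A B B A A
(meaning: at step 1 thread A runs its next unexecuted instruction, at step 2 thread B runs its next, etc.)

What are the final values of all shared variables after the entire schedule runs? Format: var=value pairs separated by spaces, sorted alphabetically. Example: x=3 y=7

Answer: x=0

Derivation:
Step 1: thread A executes A1 (x = x - 3). Shared: x=1. PCs: A@1 B@0
Step 2: thread B executes B1 (x = 5). Shared: x=5. PCs: A@1 B@1
Step 3: thread B executes B2 (x = 3). Shared: x=3. PCs: A@1 B@2
Step 4: thread A executes A2 (x = x * -1). Shared: x=-3. PCs: A@2 B@2
Step 5: thread A executes A3 (x = x + 3). Shared: x=0. PCs: A@3 B@2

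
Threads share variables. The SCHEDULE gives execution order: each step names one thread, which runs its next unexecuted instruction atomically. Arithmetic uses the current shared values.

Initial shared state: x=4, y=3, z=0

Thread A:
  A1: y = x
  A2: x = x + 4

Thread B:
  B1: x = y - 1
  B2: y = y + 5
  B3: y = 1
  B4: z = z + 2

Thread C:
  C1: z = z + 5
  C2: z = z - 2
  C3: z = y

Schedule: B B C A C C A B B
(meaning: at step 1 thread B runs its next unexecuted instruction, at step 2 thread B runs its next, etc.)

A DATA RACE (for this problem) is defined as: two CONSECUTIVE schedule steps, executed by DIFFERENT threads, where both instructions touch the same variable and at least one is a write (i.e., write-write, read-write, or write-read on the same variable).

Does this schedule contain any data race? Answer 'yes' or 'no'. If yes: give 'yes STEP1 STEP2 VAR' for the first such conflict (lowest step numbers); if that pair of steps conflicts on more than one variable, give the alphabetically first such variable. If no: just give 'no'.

Steps 1,2: same thread (B). No race.
Steps 2,3: B(r=y,w=y) vs C(r=z,w=z). No conflict.
Steps 3,4: C(r=z,w=z) vs A(r=x,w=y). No conflict.
Steps 4,5: A(r=x,w=y) vs C(r=z,w=z). No conflict.
Steps 5,6: same thread (C). No race.
Steps 6,7: C(r=y,w=z) vs A(r=x,w=x). No conflict.
Steps 7,8: A(r=x,w=x) vs B(r=-,w=y). No conflict.
Steps 8,9: same thread (B). No race.

Answer: no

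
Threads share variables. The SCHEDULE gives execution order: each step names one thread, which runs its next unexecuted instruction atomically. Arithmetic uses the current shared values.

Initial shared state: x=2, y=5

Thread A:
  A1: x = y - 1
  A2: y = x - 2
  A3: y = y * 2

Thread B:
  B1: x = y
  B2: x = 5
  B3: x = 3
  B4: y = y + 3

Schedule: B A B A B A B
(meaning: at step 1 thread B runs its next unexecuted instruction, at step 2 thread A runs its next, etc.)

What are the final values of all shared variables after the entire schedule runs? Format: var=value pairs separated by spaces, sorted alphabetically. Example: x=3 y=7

Step 1: thread B executes B1 (x = y). Shared: x=5 y=5. PCs: A@0 B@1
Step 2: thread A executes A1 (x = y - 1). Shared: x=4 y=5. PCs: A@1 B@1
Step 3: thread B executes B2 (x = 5). Shared: x=5 y=5. PCs: A@1 B@2
Step 4: thread A executes A2 (y = x - 2). Shared: x=5 y=3. PCs: A@2 B@2
Step 5: thread B executes B3 (x = 3). Shared: x=3 y=3. PCs: A@2 B@3
Step 6: thread A executes A3 (y = y * 2). Shared: x=3 y=6. PCs: A@3 B@3
Step 7: thread B executes B4 (y = y + 3). Shared: x=3 y=9. PCs: A@3 B@4

Answer: x=3 y=9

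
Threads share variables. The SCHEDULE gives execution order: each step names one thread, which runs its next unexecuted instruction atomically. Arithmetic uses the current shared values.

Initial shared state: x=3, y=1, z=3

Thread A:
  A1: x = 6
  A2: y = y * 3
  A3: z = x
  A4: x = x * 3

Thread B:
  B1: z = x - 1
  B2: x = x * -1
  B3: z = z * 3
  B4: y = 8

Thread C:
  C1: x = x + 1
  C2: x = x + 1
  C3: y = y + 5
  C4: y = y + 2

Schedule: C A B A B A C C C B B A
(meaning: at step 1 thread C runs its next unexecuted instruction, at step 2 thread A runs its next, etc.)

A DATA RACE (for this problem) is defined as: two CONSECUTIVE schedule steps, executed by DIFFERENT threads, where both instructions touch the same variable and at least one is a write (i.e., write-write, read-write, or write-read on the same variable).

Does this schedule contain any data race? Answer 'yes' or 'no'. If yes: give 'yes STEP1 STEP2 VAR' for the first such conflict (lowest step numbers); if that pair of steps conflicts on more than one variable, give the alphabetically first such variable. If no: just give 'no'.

Steps 1,2: C(x = x + 1) vs A(x = 6). RACE on x (W-W).
Steps 2,3: A(x = 6) vs B(z = x - 1). RACE on x (W-R).
Steps 3,4: B(r=x,w=z) vs A(r=y,w=y). No conflict.
Steps 4,5: A(r=y,w=y) vs B(r=x,w=x). No conflict.
Steps 5,6: B(x = x * -1) vs A(z = x). RACE on x (W-R).
Steps 6,7: A(z = x) vs C(x = x + 1). RACE on x (R-W).
Steps 7,8: same thread (C). No race.
Steps 8,9: same thread (C). No race.
Steps 9,10: C(r=y,w=y) vs B(r=z,w=z). No conflict.
Steps 10,11: same thread (B). No race.
Steps 11,12: B(r=-,w=y) vs A(r=x,w=x). No conflict.
First conflict at steps 1,2.

Answer: yes 1 2 x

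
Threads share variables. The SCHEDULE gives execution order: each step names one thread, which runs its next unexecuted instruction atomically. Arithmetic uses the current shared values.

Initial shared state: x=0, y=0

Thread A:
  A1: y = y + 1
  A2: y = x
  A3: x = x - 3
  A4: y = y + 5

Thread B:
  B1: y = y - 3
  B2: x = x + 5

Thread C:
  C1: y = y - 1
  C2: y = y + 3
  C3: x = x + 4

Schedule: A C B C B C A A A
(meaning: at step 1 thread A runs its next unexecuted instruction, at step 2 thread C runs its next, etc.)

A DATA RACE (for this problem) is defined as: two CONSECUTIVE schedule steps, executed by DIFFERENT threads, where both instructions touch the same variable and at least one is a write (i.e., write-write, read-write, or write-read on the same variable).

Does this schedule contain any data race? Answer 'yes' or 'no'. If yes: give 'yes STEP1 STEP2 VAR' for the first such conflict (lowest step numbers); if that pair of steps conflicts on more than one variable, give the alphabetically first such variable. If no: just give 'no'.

Steps 1,2: A(y = y + 1) vs C(y = y - 1). RACE on y (W-W).
Steps 2,3: C(y = y - 1) vs B(y = y - 3). RACE on y (W-W).
Steps 3,4: B(y = y - 3) vs C(y = y + 3). RACE on y (W-W).
Steps 4,5: C(r=y,w=y) vs B(r=x,w=x). No conflict.
Steps 5,6: B(x = x + 5) vs C(x = x + 4). RACE on x (W-W).
Steps 6,7: C(x = x + 4) vs A(y = x). RACE on x (W-R).
Steps 7,8: same thread (A). No race.
Steps 8,9: same thread (A). No race.
First conflict at steps 1,2.

Answer: yes 1 2 y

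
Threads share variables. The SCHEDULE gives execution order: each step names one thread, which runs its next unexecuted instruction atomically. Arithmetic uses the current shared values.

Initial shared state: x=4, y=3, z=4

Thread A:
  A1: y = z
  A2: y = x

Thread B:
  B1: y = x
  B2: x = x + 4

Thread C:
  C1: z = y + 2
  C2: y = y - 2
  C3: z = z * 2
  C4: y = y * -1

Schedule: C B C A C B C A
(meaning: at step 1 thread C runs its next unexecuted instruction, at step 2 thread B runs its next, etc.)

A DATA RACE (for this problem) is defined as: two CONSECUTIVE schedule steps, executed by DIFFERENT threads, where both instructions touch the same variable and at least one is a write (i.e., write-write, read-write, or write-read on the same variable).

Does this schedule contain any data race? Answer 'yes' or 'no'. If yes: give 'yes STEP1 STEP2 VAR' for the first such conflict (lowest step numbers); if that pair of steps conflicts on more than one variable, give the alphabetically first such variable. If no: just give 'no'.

Answer: yes 1 2 y

Derivation:
Steps 1,2: C(z = y + 2) vs B(y = x). RACE on y (R-W).
Steps 2,3: B(y = x) vs C(y = y - 2). RACE on y (W-W).
Steps 3,4: C(y = y - 2) vs A(y = z). RACE on y (W-W).
Steps 4,5: A(y = z) vs C(z = z * 2). RACE on z (R-W).
Steps 5,6: C(r=z,w=z) vs B(r=x,w=x). No conflict.
Steps 6,7: B(r=x,w=x) vs C(r=y,w=y). No conflict.
Steps 7,8: C(y = y * -1) vs A(y = x). RACE on y (W-W).
First conflict at steps 1,2.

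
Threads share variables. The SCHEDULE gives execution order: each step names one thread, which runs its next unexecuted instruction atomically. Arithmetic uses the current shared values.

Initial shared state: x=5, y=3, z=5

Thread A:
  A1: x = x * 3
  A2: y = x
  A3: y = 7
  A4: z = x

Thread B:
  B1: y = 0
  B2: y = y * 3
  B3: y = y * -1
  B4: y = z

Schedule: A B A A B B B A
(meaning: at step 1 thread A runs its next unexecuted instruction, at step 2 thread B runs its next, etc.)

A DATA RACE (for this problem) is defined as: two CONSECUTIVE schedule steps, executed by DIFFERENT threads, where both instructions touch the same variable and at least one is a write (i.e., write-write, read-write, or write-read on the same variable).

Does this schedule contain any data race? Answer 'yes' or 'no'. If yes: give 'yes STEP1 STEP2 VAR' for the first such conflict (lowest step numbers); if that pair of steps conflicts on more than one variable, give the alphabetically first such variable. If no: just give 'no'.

Steps 1,2: A(r=x,w=x) vs B(r=-,w=y). No conflict.
Steps 2,3: B(y = 0) vs A(y = x). RACE on y (W-W).
Steps 3,4: same thread (A). No race.
Steps 4,5: A(y = 7) vs B(y = y * 3). RACE on y (W-W).
Steps 5,6: same thread (B). No race.
Steps 6,7: same thread (B). No race.
Steps 7,8: B(y = z) vs A(z = x). RACE on z (R-W).
First conflict at steps 2,3.

Answer: yes 2 3 y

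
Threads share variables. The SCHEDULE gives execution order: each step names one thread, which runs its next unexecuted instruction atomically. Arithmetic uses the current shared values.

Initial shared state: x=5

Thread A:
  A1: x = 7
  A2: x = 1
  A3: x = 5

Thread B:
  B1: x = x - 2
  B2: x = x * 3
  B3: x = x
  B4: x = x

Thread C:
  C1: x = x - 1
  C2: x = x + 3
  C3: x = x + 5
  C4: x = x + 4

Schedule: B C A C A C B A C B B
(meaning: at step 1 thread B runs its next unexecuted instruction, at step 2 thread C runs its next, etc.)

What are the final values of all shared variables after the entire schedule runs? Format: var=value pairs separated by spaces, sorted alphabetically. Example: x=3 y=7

Answer: x=9

Derivation:
Step 1: thread B executes B1 (x = x - 2). Shared: x=3. PCs: A@0 B@1 C@0
Step 2: thread C executes C1 (x = x - 1). Shared: x=2. PCs: A@0 B@1 C@1
Step 3: thread A executes A1 (x = 7). Shared: x=7. PCs: A@1 B@1 C@1
Step 4: thread C executes C2 (x = x + 3). Shared: x=10. PCs: A@1 B@1 C@2
Step 5: thread A executes A2 (x = 1). Shared: x=1. PCs: A@2 B@1 C@2
Step 6: thread C executes C3 (x = x + 5). Shared: x=6. PCs: A@2 B@1 C@3
Step 7: thread B executes B2 (x = x * 3). Shared: x=18. PCs: A@2 B@2 C@3
Step 8: thread A executes A3 (x = 5). Shared: x=5. PCs: A@3 B@2 C@3
Step 9: thread C executes C4 (x = x + 4). Shared: x=9. PCs: A@3 B@2 C@4
Step 10: thread B executes B3 (x = x). Shared: x=9. PCs: A@3 B@3 C@4
Step 11: thread B executes B4 (x = x). Shared: x=9. PCs: A@3 B@4 C@4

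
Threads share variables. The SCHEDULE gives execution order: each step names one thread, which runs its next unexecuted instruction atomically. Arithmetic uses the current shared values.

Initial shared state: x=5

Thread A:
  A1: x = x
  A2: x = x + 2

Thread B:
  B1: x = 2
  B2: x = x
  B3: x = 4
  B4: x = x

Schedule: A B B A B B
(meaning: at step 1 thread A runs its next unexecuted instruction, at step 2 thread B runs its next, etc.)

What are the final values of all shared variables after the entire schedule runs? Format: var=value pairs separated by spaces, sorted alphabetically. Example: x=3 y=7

Answer: x=4

Derivation:
Step 1: thread A executes A1 (x = x). Shared: x=5. PCs: A@1 B@0
Step 2: thread B executes B1 (x = 2). Shared: x=2. PCs: A@1 B@1
Step 3: thread B executes B2 (x = x). Shared: x=2. PCs: A@1 B@2
Step 4: thread A executes A2 (x = x + 2). Shared: x=4. PCs: A@2 B@2
Step 5: thread B executes B3 (x = 4). Shared: x=4. PCs: A@2 B@3
Step 6: thread B executes B4 (x = x). Shared: x=4. PCs: A@2 B@4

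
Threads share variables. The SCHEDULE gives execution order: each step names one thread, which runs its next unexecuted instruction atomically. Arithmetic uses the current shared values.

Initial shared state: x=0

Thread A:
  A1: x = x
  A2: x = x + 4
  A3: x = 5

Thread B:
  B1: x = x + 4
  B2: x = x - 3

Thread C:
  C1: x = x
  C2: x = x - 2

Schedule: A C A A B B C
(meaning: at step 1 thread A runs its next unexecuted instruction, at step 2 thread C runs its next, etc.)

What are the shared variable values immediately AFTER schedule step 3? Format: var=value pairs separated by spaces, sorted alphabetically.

Answer: x=4

Derivation:
Step 1: thread A executes A1 (x = x). Shared: x=0. PCs: A@1 B@0 C@0
Step 2: thread C executes C1 (x = x). Shared: x=0. PCs: A@1 B@0 C@1
Step 3: thread A executes A2 (x = x + 4). Shared: x=4. PCs: A@2 B@0 C@1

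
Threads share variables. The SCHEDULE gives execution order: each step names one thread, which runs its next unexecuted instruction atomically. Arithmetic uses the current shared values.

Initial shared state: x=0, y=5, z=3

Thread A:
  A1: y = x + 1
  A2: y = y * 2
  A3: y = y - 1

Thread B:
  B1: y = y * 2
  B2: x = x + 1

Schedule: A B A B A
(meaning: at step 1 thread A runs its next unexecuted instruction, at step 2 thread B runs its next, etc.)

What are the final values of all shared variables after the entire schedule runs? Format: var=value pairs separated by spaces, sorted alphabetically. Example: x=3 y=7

Answer: x=1 y=3 z=3

Derivation:
Step 1: thread A executes A1 (y = x + 1). Shared: x=0 y=1 z=3. PCs: A@1 B@0
Step 2: thread B executes B1 (y = y * 2). Shared: x=0 y=2 z=3. PCs: A@1 B@1
Step 3: thread A executes A2 (y = y * 2). Shared: x=0 y=4 z=3. PCs: A@2 B@1
Step 4: thread B executes B2 (x = x + 1). Shared: x=1 y=4 z=3. PCs: A@2 B@2
Step 5: thread A executes A3 (y = y - 1). Shared: x=1 y=3 z=3. PCs: A@3 B@2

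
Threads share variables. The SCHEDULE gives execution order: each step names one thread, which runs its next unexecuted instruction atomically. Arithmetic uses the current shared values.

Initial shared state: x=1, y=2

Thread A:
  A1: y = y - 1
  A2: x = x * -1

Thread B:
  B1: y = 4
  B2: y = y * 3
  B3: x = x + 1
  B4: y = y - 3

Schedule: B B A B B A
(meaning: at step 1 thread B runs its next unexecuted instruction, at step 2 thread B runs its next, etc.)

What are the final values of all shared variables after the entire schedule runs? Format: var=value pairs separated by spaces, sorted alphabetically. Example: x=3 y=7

Answer: x=-2 y=8

Derivation:
Step 1: thread B executes B1 (y = 4). Shared: x=1 y=4. PCs: A@0 B@1
Step 2: thread B executes B2 (y = y * 3). Shared: x=1 y=12. PCs: A@0 B@2
Step 3: thread A executes A1 (y = y - 1). Shared: x=1 y=11. PCs: A@1 B@2
Step 4: thread B executes B3 (x = x + 1). Shared: x=2 y=11. PCs: A@1 B@3
Step 5: thread B executes B4 (y = y - 3). Shared: x=2 y=8. PCs: A@1 B@4
Step 6: thread A executes A2 (x = x * -1). Shared: x=-2 y=8. PCs: A@2 B@4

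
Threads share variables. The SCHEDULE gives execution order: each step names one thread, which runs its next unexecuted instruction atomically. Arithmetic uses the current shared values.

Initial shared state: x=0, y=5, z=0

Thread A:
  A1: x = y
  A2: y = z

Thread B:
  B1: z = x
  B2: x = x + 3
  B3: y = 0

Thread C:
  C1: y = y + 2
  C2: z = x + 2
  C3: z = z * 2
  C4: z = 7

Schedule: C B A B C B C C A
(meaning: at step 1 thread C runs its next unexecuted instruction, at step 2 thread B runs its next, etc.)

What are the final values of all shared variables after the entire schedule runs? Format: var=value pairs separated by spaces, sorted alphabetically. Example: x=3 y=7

Answer: x=10 y=7 z=7

Derivation:
Step 1: thread C executes C1 (y = y + 2). Shared: x=0 y=7 z=0. PCs: A@0 B@0 C@1
Step 2: thread B executes B1 (z = x). Shared: x=0 y=7 z=0. PCs: A@0 B@1 C@1
Step 3: thread A executes A1 (x = y). Shared: x=7 y=7 z=0. PCs: A@1 B@1 C@1
Step 4: thread B executes B2 (x = x + 3). Shared: x=10 y=7 z=0. PCs: A@1 B@2 C@1
Step 5: thread C executes C2 (z = x + 2). Shared: x=10 y=7 z=12. PCs: A@1 B@2 C@2
Step 6: thread B executes B3 (y = 0). Shared: x=10 y=0 z=12. PCs: A@1 B@3 C@2
Step 7: thread C executes C3 (z = z * 2). Shared: x=10 y=0 z=24. PCs: A@1 B@3 C@3
Step 8: thread C executes C4 (z = 7). Shared: x=10 y=0 z=7. PCs: A@1 B@3 C@4
Step 9: thread A executes A2 (y = z). Shared: x=10 y=7 z=7. PCs: A@2 B@3 C@4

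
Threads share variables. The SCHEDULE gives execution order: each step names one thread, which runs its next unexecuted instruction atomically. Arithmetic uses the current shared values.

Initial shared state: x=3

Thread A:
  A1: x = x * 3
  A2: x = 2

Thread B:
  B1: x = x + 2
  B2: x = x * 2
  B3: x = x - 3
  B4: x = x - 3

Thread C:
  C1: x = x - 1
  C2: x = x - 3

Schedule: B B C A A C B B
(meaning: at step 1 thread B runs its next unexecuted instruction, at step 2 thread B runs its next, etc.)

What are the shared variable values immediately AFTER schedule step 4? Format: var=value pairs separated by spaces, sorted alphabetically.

Step 1: thread B executes B1 (x = x + 2). Shared: x=5. PCs: A@0 B@1 C@0
Step 2: thread B executes B2 (x = x * 2). Shared: x=10. PCs: A@0 B@2 C@0
Step 3: thread C executes C1 (x = x - 1). Shared: x=9. PCs: A@0 B@2 C@1
Step 4: thread A executes A1 (x = x * 3). Shared: x=27. PCs: A@1 B@2 C@1

Answer: x=27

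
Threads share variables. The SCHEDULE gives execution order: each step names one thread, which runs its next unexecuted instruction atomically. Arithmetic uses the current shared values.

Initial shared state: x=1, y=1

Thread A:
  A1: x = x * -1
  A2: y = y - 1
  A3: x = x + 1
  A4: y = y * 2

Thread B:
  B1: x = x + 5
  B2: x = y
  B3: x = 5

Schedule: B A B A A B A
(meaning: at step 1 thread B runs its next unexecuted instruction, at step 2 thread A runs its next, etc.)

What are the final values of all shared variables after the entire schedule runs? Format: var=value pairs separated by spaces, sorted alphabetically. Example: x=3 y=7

Answer: x=5 y=0

Derivation:
Step 1: thread B executes B1 (x = x + 5). Shared: x=6 y=1. PCs: A@0 B@1
Step 2: thread A executes A1 (x = x * -1). Shared: x=-6 y=1. PCs: A@1 B@1
Step 3: thread B executes B2 (x = y). Shared: x=1 y=1. PCs: A@1 B@2
Step 4: thread A executes A2 (y = y - 1). Shared: x=1 y=0. PCs: A@2 B@2
Step 5: thread A executes A3 (x = x + 1). Shared: x=2 y=0. PCs: A@3 B@2
Step 6: thread B executes B3 (x = 5). Shared: x=5 y=0. PCs: A@3 B@3
Step 7: thread A executes A4 (y = y * 2). Shared: x=5 y=0. PCs: A@4 B@3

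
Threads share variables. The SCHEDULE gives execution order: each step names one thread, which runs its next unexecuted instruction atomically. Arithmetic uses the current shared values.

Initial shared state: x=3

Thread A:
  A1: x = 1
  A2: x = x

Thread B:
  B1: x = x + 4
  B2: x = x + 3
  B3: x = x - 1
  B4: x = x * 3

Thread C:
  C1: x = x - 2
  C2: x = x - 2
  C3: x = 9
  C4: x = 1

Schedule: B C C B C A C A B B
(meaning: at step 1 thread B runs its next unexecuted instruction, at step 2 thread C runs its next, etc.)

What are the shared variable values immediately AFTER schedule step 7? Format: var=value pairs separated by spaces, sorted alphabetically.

Step 1: thread B executes B1 (x = x + 4). Shared: x=7. PCs: A@0 B@1 C@0
Step 2: thread C executes C1 (x = x - 2). Shared: x=5. PCs: A@0 B@1 C@1
Step 3: thread C executes C2 (x = x - 2). Shared: x=3. PCs: A@0 B@1 C@2
Step 4: thread B executes B2 (x = x + 3). Shared: x=6. PCs: A@0 B@2 C@2
Step 5: thread C executes C3 (x = 9). Shared: x=9. PCs: A@0 B@2 C@3
Step 6: thread A executes A1 (x = 1). Shared: x=1. PCs: A@1 B@2 C@3
Step 7: thread C executes C4 (x = 1). Shared: x=1. PCs: A@1 B@2 C@4

Answer: x=1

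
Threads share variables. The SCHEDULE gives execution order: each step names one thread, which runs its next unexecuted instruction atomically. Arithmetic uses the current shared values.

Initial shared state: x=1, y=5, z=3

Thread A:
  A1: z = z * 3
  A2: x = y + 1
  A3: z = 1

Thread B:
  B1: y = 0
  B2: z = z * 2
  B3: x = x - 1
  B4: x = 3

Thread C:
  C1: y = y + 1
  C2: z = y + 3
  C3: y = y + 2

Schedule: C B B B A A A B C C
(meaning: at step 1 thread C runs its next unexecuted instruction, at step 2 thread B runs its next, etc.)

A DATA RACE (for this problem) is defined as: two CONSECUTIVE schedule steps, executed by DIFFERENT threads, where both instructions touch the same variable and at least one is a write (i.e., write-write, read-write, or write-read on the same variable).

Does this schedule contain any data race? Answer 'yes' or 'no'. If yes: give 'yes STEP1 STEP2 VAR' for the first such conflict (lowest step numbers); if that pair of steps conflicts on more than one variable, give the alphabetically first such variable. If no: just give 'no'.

Answer: yes 1 2 y

Derivation:
Steps 1,2: C(y = y + 1) vs B(y = 0). RACE on y (W-W).
Steps 2,3: same thread (B). No race.
Steps 3,4: same thread (B). No race.
Steps 4,5: B(r=x,w=x) vs A(r=z,w=z). No conflict.
Steps 5,6: same thread (A). No race.
Steps 6,7: same thread (A). No race.
Steps 7,8: A(r=-,w=z) vs B(r=-,w=x). No conflict.
Steps 8,9: B(r=-,w=x) vs C(r=y,w=z). No conflict.
Steps 9,10: same thread (C). No race.
First conflict at steps 1,2.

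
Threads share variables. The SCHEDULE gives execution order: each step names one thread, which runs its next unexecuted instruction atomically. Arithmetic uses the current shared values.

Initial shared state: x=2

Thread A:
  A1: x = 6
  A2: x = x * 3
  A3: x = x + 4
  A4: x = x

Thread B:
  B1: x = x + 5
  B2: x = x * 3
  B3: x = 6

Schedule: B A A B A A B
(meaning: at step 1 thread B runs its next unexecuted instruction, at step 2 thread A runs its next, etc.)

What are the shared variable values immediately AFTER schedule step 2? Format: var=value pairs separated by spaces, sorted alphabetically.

Answer: x=6

Derivation:
Step 1: thread B executes B1 (x = x + 5). Shared: x=7. PCs: A@0 B@1
Step 2: thread A executes A1 (x = 6). Shared: x=6. PCs: A@1 B@1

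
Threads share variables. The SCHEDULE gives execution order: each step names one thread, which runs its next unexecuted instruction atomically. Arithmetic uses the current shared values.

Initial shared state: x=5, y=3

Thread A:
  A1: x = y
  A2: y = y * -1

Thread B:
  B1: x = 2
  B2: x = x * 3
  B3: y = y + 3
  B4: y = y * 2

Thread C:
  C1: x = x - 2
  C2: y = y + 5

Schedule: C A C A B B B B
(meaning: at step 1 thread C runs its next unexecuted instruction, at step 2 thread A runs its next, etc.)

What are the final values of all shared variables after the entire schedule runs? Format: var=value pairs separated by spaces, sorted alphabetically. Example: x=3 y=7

Answer: x=6 y=-10

Derivation:
Step 1: thread C executes C1 (x = x - 2). Shared: x=3 y=3. PCs: A@0 B@0 C@1
Step 2: thread A executes A1 (x = y). Shared: x=3 y=3. PCs: A@1 B@0 C@1
Step 3: thread C executes C2 (y = y + 5). Shared: x=3 y=8. PCs: A@1 B@0 C@2
Step 4: thread A executes A2 (y = y * -1). Shared: x=3 y=-8. PCs: A@2 B@0 C@2
Step 5: thread B executes B1 (x = 2). Shared: x=2 y=-8. PCs: A@2 B@1 C@2
Step 6: thread B executes B2 (x = x * 3). Shared: x=6 y=-8. PCs: A@2 B@2 C@2
Step 7: thread B executes B3 (y = y + 3). Shared: x=6 y=-5. PCs: A@2 B@3 C@2
Step 8: thread B executes B4 (y = y * 2). Shared: x=6 y=-10. PCs: A@2 B@4 C@2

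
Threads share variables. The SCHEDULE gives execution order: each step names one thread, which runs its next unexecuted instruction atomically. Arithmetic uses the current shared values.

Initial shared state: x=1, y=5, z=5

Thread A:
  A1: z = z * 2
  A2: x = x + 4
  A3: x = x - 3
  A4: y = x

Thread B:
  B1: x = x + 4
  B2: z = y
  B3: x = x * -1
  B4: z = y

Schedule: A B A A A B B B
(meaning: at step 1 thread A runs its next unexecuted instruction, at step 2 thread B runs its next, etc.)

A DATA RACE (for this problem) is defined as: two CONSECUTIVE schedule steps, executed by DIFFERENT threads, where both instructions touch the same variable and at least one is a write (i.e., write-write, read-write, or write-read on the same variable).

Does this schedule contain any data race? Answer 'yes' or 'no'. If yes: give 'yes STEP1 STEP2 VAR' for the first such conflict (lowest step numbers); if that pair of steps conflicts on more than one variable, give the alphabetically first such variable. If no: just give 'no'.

Answer: yes 2 3 x

Derivation:
Steps 1,2: A(r=z,w=z) vs B(r=x,w=x). No conflict.
Steps 2,3: B(x = x + 4) vs A(x = x + 4). RACE on x (W-W).
Steps 3,4: same thread (A). No race.
Steps 4,5: same thread (A). No race.
Steps 5,6: A(y = x) vs B(z = y). RACE on y (W-R).
Steps 6,7: same thread (B). No race.
Steps 7,8: same thread (B). No race.
First conflict at steps 2,3.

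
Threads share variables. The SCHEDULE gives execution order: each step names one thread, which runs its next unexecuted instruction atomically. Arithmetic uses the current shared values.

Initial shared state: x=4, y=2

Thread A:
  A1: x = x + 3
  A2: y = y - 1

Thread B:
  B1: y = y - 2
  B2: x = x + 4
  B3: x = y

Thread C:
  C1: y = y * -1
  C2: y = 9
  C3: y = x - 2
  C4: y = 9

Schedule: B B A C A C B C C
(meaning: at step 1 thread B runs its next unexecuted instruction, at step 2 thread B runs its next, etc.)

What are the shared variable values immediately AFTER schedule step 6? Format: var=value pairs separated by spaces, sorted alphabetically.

Step 1: thread B executes B1 (y = y - 2). Shared: x=4 y=0. PCs: A@0 B@1 C@0
Step 2: thread B executes B2 (x = x + 4). Shared: x=8 y=0. PCs: A@0 B@2 C@0
Step 3: thread A executes A1 (x = x + 3). Shared: x=11 y=0. PCs: A@1 B@2 C@0
Step 4: thread C executes C1 (y = y * -1). Shared: x=11 y=0. PCs: A@1 B@2 C@1
Step 5: thread A executes A2 (y = y - 1). Shared: x=11 y=-1. PCs: A@2 B@2 C@1
Step 6: thread C executes C2 (y = 9). Shared: x=11 y=9. PCs: A@2 B@2 C@2

Answer: x=11 y=9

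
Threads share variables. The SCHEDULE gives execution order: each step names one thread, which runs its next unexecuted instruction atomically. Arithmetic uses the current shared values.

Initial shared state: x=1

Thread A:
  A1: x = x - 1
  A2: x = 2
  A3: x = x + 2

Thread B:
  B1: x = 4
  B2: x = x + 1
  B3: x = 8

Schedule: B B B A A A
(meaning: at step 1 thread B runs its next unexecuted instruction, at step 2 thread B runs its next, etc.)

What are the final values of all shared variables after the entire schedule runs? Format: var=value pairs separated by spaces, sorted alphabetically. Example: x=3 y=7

Step 1: thread B executes B1 (x = 4). Shared: x=4. PCs: A@0 B@1
Step 2: thread B executes B2 (x = x + 1). Shared: x=5. PCs: A@0 B@2
Step 3: thread B executes B3 (x = 8). Shared: x=8. PCs: A@0 B@3
Step 4: thread A executes A1 (x = x - 1). Shared: x=7. PCs: A@1 B@3
Step 5: thread A executes A2 (x = 2). Shared: x=2. PCs: A@2 B@3
Step 6: thread A executes A3 (x = x + 2). Shared: x=4. PCs: A@3 B@3

Answer: x=4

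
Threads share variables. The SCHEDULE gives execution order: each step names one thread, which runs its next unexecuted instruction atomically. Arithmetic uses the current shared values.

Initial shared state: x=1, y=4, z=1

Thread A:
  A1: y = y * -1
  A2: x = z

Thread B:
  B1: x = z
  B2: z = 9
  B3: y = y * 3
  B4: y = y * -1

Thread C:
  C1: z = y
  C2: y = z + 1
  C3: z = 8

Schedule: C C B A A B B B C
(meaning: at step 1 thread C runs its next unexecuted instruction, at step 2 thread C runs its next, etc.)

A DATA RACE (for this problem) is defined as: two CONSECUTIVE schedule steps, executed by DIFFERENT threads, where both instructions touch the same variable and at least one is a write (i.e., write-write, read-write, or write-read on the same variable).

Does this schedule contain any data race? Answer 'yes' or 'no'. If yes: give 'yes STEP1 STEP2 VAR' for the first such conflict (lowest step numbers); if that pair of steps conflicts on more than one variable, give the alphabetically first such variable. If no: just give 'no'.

Steps 1,2: same thread (C). No race.
Steps 2,3: C(r=z,w=y) vs B(r=z,w=x). No conflict.
Steps 3,4: B(r=z,w=x) vs A(r=y,w=y). No conflict.
Steps 4,5: same thread (A). No race.
Steps 5,6: A(x = z) vs B(z = 9). RACE on z (R-W).
Steps 6,7: same thread (B). No race.
Steps 7,8: same thread (B). No race.
Steps 8,9: B(r=y,w=y) vs C(r=-,w=z). No conflict.
First conflict at steps 5,6.

Answer: yes 5 6 z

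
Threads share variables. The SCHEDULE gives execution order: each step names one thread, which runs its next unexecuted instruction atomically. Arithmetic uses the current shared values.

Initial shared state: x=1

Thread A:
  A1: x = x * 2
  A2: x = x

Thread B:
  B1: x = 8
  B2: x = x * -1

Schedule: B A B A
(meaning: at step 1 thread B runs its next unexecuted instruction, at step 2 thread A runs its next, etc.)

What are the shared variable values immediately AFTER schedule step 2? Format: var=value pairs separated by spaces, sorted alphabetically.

Answer: x=16

Derivation:
Step 1: thread B executes B1 (x = 8). Shared: x=8. PCs: A@0 B@1
Step 2: thread A executes A1 (x = x * 2). Shared: x=16. PCs: A@1 B@1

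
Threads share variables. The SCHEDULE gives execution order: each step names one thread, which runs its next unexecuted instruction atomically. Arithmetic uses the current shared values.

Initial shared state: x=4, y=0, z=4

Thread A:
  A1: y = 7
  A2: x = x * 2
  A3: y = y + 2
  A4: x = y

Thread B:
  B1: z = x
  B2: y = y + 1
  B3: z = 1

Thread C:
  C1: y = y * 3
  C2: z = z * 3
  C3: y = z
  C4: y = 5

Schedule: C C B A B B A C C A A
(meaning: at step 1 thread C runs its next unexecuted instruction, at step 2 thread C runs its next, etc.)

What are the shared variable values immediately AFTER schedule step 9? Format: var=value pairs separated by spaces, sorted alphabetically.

Step 1: thread C executes C1 (y = y * 3). Shared: x=4 y=0 z=4. PCs: A@0 B@0 C@1
Step 2: thread C executes C2 (z = z * 3). Shared: x=4 y=0 z=12. PCs: A@0 B@0 C@2
Step 3: thread B executes B1 (z = x). Shared: x=4 y=0 z=4. PCs: A@0 B@1 C@2
Step 4: thread A executes A1 (y = 7). Shared: x=4 y=7 z=4. PCs: A@1 B@1 C@2
Step 5: thread B executes B2 (y = y + 1). Shared: x=4 y=8 z=4. PCs: A@1 B@2 C@2
Step 6: thread B executes B3 (z = 1). Shared: x=4 y=8 z=1. PCs: A@1 B@3 C@2
Step 7: thread A executes A2 (x = x * 2). Shared: x=8 y=8 z=1. PCs: A@2 B@3 C@2
Step 8: thread C executes C3 (y = z). Shared: x=8 y=1 z=1. PCs: A@2 B@3 C@3
Step 9: thread C executes C4 (y = 5). Shared: x=8 y=5 z=1. PCs: A@2 B@3 C@4

Answer: x=8 y=5 z=1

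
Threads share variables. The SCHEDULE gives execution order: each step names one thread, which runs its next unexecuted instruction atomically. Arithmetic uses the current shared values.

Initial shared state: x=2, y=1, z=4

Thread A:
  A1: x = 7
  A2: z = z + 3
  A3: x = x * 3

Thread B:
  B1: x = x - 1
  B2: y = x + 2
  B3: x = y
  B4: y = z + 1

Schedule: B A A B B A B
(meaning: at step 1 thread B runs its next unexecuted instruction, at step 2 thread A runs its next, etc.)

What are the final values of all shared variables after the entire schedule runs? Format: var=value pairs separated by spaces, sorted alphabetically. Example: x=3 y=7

Step 1: thread B executes B1 (x = x - 1). Shared: x=1 y=1 z=4. PCs: A@0 B@1
Step 2: thread A executes A1 (x = 7). Shared: x=7 y=1 z=4. PCs: A@1 B@1
Step 3: thread A executes A2 (z = z + 3). Shared: x=7 y=1 z=7. PCs: A@2 B@1
Step 4: thread B executes B2 (y = x + 2). Shared: x=7 y=9 z=7. PCs: A@2 B@2
Step 5: thread B executes B3 (x = y). Shared: x=9 y=9 z=7. PCs: A@2 B@3
Step 6: thread A executes A3 (x = x * 3). Shared: x=27 y=9 z=7. PCs: A@3 B@3
Step 7: thread B executes B4 (y = z + 1). Shared: x=27 y=8 z=7. PCs: A@3 B@4

Answer: x=27 y=8 z=7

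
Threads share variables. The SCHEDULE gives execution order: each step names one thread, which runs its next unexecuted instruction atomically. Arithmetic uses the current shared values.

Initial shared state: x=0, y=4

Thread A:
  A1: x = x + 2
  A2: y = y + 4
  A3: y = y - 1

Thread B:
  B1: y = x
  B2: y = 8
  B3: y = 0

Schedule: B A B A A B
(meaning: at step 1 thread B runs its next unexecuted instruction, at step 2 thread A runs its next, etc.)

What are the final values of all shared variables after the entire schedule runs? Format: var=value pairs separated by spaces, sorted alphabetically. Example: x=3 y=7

Step 1: thread B executes B1 (y = x). Shared: x=0 y=0. PCs: A@0 B@1
Step 2: thread A executes A1 (x = x + 2). Shared: x=2 y=0. PCs: A@1 B@1
Step 3: thread B executes B2 (y = 8). Shared: x=2 y=8. PCs: A@1 B@2
Step 4: thread A executes A2 (y = y + 4). Shared: x=2 y=12. PCs: A@2 B@2
Step 5: thread A executes A3 (y = y - 1). Shared: x=2 y=11. PCs: A@3 B@2
Step 6: thread B executes B3 (y = 0). Shared: x=2 y=0. PCs: A@3 B@3

Answer: x=2 y=0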